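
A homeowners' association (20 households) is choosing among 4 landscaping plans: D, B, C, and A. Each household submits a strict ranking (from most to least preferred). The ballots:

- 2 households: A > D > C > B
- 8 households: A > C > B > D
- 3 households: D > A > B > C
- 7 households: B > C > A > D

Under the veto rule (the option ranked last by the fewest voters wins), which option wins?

Last-place votes: D 15, B 2, C 3, A 0.
A is ranked last by the fewest voters, so A wins.

A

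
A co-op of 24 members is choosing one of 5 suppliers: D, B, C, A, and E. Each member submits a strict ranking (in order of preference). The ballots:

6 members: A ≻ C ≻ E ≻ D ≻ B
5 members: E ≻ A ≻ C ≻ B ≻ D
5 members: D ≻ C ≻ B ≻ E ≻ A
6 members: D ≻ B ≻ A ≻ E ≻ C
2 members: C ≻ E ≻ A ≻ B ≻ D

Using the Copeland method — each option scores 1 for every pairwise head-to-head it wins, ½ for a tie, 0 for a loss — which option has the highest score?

A

D: beats B; loses to C, A, and E → score 1.
B: loses to D, C, A, and E → score 0.
C: beats D, B, and E; loses to A → score 3.
A: beats D, B, and C; ties E → score 3.5.
E: beats D and B; ties A; loses to C → score 2.5.
A has the best pairwise record.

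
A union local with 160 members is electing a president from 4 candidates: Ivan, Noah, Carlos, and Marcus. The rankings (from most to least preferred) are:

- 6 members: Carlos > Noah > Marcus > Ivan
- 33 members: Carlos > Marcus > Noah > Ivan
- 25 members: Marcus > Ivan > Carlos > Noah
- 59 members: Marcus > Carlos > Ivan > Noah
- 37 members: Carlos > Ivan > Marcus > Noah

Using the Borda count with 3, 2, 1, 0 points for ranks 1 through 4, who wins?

Ivan: 6·0 + 33·0 + 25·2 + 59·1 + 37·2 = 183
Noah: 6·2 + 33·1 + 25·0 + 59·0 + 37·0 = 45
Carlos: 6·3 + 33·3 + 25·1 + 59·2 + 37·3 = 371
Marcus: 6·1 + 33·2 + 25·3 + 59·3 + 37·1 = 361
Carlos has the highest Borda score (371).

Carlos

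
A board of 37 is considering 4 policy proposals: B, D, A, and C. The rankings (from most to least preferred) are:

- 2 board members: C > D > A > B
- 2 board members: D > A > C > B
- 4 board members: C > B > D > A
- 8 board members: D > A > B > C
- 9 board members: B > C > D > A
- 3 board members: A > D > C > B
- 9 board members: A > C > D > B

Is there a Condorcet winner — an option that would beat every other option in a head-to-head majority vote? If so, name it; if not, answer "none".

none

Checking pairwise contests:
D beats B 24–13.
C beats D 24–13.
D beats A 25–12.
A beats C 22–15.
Every option loses at least one head-to-head, so there is no Condorcet winner.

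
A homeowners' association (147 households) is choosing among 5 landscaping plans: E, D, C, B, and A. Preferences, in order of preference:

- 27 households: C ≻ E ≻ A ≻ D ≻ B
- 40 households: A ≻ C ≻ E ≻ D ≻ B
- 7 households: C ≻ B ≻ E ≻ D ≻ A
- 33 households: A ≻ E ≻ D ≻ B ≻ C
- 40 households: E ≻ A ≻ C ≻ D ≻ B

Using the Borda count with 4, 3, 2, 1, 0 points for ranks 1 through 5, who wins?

E: 27·3 + 40·2 + 7·2 + 33·3 + 40·4 = 434
D: 27·1 + 40·1 + 7·1 + 33·2 + 40·1 = 180
C: 27·4 + 40·3 + 7·4 + 33·0 + 40·2 = 336
B: 27·0 + 40·0 + 7·3 + 33·1 + 40·0 = 54
A: 27·2 + 40·4 + 7·0 + 33·4 + 40·3 = 466
A has the highest Borda score (466).

A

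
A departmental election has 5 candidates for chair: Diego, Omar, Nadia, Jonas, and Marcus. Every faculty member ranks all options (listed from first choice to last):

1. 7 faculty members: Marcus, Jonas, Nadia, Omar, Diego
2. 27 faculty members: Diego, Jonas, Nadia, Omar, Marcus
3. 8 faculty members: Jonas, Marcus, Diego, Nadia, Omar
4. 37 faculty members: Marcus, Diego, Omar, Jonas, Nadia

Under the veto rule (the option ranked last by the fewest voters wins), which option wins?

Jonas

Last-place votes: Diego 7, Omar 8, Nadia 37, Jonas 0, Marcus 27.
Jonas is ranked last by the fewest voters, so Jonas wins.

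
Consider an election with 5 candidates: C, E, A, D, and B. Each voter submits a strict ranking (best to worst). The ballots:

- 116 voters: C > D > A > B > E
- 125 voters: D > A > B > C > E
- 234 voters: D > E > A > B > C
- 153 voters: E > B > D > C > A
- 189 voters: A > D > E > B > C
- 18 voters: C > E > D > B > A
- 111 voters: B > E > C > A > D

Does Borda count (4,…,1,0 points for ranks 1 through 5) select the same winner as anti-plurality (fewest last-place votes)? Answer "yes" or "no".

no

Borda — scores: C 1036, E 2079, A 1942, D 2693, B 1710. Winner: D.
Anti-plurality — last-place votes: C 423, E 241, A 171, D 111, B 0. Winner: B.
The two methods disagree.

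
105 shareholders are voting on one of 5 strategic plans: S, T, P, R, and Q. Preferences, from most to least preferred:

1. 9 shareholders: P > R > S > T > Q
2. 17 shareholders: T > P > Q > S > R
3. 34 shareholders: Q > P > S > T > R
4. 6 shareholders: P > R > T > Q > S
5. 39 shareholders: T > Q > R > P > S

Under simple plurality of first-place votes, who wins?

T

First-place votes: S 0, T 56, P 15, R 0, Q 34.
T has the most first-place votes.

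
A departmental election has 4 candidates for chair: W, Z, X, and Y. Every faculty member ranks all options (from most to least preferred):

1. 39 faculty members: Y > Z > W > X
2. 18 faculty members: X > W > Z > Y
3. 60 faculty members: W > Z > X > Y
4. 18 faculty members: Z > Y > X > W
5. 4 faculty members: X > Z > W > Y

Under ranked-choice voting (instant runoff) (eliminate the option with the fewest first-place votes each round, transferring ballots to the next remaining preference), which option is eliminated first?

Round 1: W 60, Z 18, X 22, Y 39. Eliminate Z.

Z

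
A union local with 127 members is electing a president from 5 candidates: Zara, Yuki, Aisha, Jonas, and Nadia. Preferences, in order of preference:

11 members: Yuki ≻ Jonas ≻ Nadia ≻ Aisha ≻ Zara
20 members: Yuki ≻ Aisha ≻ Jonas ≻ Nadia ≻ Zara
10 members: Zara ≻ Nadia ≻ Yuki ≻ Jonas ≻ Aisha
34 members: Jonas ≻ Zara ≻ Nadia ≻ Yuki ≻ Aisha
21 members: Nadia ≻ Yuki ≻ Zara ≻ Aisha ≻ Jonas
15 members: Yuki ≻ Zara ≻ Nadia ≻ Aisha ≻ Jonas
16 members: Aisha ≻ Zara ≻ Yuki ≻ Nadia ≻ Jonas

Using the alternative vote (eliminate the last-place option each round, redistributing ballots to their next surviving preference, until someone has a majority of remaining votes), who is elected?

Round 1: Zara 10, Yuki 46, Aisha 16, Jonas 34, Nadia 21. Eliminate Zara.
Round 2: Yuki 46, Aisha 16, Jonas 34, Nadia 31. Eliminate Aisha.
Round 3: Yuki 62, Jonas 34, Nadia 31. Eliminate Nadia.
Round 4: Yuki 93, Jonas 34. Yuki has a majority.

Yuki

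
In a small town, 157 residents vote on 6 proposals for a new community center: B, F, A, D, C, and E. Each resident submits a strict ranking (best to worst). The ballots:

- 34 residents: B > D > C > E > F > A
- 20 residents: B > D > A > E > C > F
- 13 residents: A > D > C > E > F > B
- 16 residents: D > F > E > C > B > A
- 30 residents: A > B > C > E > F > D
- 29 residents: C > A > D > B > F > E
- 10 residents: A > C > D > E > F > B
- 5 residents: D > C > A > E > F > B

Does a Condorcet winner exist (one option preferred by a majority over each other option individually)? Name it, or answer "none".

none

Checking pairwise contests:
A beats B 87–70.
B beats F 113–44.
C beats A 84–73.
B beats D 84–73.
B beats C 84–73.
B beats E 113–44.
Every option loses at least one head-to-head, so there is no Condorcet winner.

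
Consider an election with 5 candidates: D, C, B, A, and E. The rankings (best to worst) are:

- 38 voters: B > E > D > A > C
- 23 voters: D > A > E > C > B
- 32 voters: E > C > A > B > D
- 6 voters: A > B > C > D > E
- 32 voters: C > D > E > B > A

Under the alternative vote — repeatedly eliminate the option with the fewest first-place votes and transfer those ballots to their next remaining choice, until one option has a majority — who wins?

Round 1: D 23, C 32, B 38, A 6, E 32. Eliminate A.
Round 2: D 23, C 32, B 44, E 32. Eliminate D.
Round 3: C 32, B 44, E 55. Eliminate C.
Round 4: B 44, E 87. E has a majority.

E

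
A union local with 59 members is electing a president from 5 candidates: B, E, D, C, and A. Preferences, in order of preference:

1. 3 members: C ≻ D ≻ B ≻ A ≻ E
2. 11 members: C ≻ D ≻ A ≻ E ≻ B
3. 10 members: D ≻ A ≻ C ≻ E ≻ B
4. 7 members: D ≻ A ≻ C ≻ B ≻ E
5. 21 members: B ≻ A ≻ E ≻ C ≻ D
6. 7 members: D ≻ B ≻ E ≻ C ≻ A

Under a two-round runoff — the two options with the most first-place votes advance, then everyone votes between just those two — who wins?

D

Round 1 first-place votes: B 21, E 0, D 24, C 14, A 0.
D and B advance.
Runoff: D is preferred to B by 38 voters; B by 21.
D wins the runoff.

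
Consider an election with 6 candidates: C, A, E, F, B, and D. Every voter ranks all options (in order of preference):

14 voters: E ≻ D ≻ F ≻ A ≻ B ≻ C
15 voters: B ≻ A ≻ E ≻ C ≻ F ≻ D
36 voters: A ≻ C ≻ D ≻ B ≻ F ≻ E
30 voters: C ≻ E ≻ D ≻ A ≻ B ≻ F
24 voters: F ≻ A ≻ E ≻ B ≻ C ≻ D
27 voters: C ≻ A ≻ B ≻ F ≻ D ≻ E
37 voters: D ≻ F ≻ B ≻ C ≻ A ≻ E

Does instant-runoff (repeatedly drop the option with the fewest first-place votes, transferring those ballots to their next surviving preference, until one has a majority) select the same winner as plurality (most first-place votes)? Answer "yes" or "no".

yes

Instant-runoff — R1 C 57, A 36, E 14, F 24, B 15, D 37 (E out); R2 C 57, A 36, F 24, B 15, D 51 (B out); R3 C 57, A 51, F 24, D 51 (F out); R4 C 57, A 75, D 51 (D out); R5 C 94, A 89 (C winner). Winner: C.
Plurality — first-place votes: C 57, A 36, E 14, F 24, B 15, D 37. Winner: C.
The two methods agree.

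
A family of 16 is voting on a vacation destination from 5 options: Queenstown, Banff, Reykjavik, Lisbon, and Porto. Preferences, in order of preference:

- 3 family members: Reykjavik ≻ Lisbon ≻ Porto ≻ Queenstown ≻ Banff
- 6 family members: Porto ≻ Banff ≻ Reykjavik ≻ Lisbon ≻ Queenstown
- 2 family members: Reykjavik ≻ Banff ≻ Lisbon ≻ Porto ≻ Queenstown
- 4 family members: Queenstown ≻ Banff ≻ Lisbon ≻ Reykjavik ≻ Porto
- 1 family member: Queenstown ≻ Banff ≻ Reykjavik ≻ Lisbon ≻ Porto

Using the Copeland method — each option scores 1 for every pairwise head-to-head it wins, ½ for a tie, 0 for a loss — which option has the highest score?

Queenstown: ties Banff; loses to Reykjavik, Lisbon, and Porto → score 0.5.
Banff: beats Reykjavik and Lisbon; ties Queenstown; loses to Porto → score 2.5.
Reykjavik: beats Queenstown, Lisbon, and Porto; loses to Banff → score 3.
Lisbon: beats Queenstown and Porto; loses to Banff and Reykjavik → score 2.
Porto: beats Queenstown and Banff; loses to Reykjavik and Lisbon → score 2.
Reykjavik has the best pairwise record.

Reykjavik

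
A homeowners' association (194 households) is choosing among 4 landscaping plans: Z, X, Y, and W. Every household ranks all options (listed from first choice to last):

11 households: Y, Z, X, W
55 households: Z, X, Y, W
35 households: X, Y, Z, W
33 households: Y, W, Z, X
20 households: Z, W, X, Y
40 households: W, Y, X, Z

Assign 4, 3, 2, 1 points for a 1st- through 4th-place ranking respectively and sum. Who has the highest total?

Y

Z: 11·3 + 55·4 + 35·2 + 33·2 + 20·4 + 40·1 = 509
X: 11·2 + 55·3 + 35·4 + 33·1 + 20·2 + 40·2 = 480
Y: 11·4 + 55·2 + 35·3 + 33·4 + 20·1 + 40·3 = 531
W: 11·1 + 55·1 + 35·1 + 33·3 + 20·3 + 40·4 = 420
Y has the highest Borda score (531).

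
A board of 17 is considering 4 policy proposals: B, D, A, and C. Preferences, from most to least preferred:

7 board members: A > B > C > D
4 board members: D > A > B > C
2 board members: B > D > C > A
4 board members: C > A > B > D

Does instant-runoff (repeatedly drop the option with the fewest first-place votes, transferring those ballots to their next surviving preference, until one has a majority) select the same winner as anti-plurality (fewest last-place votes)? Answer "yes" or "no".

no

Instant-runoff — R1 B 2, D 4, A 7, C 4 (B out); R2 D 6, A 7, C 4 (C out); R3 D 6, A 11 (A winner). Winner: A.
Anti-plurality — last-place votes: B 0, D 11, A 2, C 4. Winner: B.
The two methods disagree.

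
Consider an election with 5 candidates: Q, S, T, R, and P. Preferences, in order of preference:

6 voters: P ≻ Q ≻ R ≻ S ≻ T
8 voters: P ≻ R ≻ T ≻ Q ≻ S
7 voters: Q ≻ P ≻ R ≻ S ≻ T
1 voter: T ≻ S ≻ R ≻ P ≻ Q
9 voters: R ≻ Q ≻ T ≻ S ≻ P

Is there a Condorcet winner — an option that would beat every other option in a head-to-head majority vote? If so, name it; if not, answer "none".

none

Checking pairwise contests:
R beats Q 18–13.
Q beats S 30–1.
Q beats T 22–9.
P beats R 21–10.
Q beats P 16–15.
Every option loses at least one head-to-head, so there is no Condorcet winner.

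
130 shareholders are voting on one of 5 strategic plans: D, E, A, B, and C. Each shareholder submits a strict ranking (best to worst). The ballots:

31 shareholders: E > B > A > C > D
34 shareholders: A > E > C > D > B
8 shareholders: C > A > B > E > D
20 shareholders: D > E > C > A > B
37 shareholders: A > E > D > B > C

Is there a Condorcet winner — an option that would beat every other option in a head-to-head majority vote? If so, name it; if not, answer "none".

A

A vs D: 110–20 for A.
A vs E: 79–51 for A.
A vs B: 99–31 for A.
A vs C: 102–28 for A.
A beats every other option head-to-head.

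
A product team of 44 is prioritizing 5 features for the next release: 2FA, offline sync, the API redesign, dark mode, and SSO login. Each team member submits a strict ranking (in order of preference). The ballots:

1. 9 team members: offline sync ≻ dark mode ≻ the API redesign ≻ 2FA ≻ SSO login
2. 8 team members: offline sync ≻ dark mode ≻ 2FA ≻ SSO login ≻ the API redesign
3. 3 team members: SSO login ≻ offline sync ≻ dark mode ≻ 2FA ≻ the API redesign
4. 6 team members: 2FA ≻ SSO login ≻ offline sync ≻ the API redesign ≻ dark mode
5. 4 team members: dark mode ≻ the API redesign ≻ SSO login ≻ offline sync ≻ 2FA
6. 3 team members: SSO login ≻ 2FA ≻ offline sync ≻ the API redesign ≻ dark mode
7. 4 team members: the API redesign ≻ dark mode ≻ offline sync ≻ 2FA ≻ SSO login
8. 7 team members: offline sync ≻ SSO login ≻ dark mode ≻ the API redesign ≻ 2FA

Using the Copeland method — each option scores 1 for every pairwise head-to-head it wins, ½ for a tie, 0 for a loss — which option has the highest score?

2FA: beats SSO login; loses to offline sync, the API redesign, and dark mode → score 1.
offline sync: beats 2FA, the API redesign, dark mode, and SSO login → score 4.
the API redesign: beats 2FA; loses to offline sync, dark mode, and SSO login → score 1.
dark mode: beats 2FA, the API redesign, and SSO login; loses to offline sync → score 3.
SSO login: beats the API redesign; loses to 2FA, offline sync, and dark mode → score 1.
offline sync has the best pairwise record.

offline sync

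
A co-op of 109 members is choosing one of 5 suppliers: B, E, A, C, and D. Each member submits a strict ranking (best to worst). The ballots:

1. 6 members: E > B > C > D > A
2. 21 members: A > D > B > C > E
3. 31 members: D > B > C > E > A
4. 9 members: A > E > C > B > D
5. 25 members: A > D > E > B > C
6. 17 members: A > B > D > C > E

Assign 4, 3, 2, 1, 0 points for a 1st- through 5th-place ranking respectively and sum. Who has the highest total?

B: 6·3 + 21·2 + 31·3 + 9·1 + 25·1 + 17·3 = 238
E: 6·4 + 21·0 + 31·1 + 9·3 + 25·2 + 17·0 = 132
A: 6·0 + 21·4 + 31·0 + 9·4 + 25·4 + 17·4 = 288
C: 6·2 + 21·1 + 31·2 + 9·2 + 25·0 + 17·1 = 130
D: 6·1 + 21·3 + 31·4 + 9·0 + 25·3 + 17·2 = 302
D has the highest Borda score (302).

D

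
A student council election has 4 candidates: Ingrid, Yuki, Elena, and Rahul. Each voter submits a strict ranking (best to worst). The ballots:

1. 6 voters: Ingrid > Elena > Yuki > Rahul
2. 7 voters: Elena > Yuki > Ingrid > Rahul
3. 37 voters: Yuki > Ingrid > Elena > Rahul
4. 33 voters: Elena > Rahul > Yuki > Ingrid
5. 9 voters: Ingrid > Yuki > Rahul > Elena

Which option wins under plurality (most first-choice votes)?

First-place votes: Ingrid 15, Yuki 37, Elena 40, Rahul 0.
Elena has the most first-place votes.

Elena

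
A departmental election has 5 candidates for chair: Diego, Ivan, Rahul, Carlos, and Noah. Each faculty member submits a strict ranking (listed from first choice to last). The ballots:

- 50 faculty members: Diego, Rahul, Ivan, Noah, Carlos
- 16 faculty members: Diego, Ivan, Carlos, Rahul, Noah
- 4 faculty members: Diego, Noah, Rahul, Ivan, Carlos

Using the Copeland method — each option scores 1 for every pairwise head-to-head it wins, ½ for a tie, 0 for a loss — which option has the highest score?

Diego: beats Ivan, Rahul, Carlos, and Noah → score 4.
Ivan: beats Carlos and Noah; loses to Diego and Rahul → score 2.
Rahul: beats Ivan, Carlos, and Noah; loses to Diego → score 3.
Carlos: loses to Diego, Ivan, Rahul, and Noah → score 0.
Noah: beats Carlos; loses to Diego, Ivan, and Rahul → score 1.
Diego has the best pairwise record.

Diego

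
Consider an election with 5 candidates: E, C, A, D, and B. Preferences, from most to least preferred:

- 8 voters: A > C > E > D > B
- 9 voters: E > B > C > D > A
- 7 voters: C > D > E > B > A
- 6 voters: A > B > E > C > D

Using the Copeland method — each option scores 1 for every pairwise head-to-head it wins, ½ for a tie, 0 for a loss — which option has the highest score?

E

E: beats A, D, and B; ties C → score 3.5.
C: beats A and D; ties E and B → score 3.
A: loses to E, C, D, and B → score 0.
D: beats A; ties B; loses to E and C → score 1.5.
B: beats A; ties C and D; loses to E → score 2.
E has the best pairwise record.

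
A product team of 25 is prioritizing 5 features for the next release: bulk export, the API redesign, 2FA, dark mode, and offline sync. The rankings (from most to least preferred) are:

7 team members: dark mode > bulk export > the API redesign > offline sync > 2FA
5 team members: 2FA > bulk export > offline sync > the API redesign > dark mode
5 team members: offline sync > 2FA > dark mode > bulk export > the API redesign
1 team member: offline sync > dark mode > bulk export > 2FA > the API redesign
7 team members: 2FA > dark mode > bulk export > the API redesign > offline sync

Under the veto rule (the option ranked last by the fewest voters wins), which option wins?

Last-place votes: bulk export 0, the API redesign 6, 2FA 7, dark mode 5, offline sync 7.
bulk export is ranked last by the fewest voters, so bulk export wins.

bulk export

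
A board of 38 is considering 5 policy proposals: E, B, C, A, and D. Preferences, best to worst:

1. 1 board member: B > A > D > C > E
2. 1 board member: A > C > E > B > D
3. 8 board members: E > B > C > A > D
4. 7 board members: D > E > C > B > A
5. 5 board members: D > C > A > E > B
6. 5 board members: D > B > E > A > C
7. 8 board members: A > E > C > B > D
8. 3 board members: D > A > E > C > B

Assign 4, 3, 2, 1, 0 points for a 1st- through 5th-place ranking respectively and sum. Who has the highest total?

E: 1·0 + 1·2 + 8·4 + 7·3 + 5·1 + 5·2 + 8·3 + 3·2 = 100
B: 1·4 + 1·1 + 8·3 + 7·1 + 5·0 + 5·3 + 8·1 + 3·0 = 59
C: 1·1 + 1·3 + 8·2 + 7·2 + 5·3 + 5·0 + 8·2 + 3·1 = 68
A: 1·3 + 1·4 + 8·1 + 7·0 + 5·2 + 5·1 + 8·4 + 3·3 = 71
D: 1·2 + 1·0 + 8·0 + 7·4 + 5·4 + 5·4 + 8·0 + 3·4 = 82
E has the highest Borda score (100).

E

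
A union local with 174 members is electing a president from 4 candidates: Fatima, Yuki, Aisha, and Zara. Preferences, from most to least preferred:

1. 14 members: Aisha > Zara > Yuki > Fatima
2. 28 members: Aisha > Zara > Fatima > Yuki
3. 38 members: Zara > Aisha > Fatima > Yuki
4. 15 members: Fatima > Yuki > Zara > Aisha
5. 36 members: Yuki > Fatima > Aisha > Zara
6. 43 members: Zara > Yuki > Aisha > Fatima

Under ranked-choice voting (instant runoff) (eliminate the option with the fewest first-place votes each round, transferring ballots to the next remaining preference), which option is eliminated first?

Fatima

Round 1: Fatima 15, Yuki 36, Aisha 42, Zara 81. Eliminate Fatima.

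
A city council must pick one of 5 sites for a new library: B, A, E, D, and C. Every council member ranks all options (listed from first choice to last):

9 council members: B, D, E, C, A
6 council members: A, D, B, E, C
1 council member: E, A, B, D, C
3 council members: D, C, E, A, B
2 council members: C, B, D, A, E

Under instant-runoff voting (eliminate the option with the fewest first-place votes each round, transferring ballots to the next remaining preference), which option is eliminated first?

E

Round 1: B 9, A 6, E 1, D 3, C 2. Eliminate E.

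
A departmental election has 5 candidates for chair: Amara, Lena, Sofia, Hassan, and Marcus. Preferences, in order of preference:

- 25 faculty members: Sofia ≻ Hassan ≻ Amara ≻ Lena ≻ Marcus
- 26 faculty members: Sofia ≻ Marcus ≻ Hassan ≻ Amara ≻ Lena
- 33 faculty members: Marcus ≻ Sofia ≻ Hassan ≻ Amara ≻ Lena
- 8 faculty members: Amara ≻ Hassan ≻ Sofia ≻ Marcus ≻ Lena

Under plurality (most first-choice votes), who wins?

Sofia

First-place votes: Amara 8, Lena 0, Sofia 51, Hassan 0, Marcus 33.
Sofia has the most first-place votes.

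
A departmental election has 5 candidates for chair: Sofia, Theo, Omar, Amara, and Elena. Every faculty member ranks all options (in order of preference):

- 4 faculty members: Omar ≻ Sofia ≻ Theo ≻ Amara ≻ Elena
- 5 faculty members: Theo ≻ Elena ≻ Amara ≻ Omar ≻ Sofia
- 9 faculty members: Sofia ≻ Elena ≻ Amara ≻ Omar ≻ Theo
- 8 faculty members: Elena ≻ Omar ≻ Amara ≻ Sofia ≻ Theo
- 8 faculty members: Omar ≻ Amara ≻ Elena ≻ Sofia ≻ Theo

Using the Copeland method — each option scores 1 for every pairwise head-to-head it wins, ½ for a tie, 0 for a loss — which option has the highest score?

Elena

Sofia: beats Theo; loses to Omar, Amara, and Elena → score 1.
Theo: loses to Sofia, Omar, Amara, and Elena → score 0.
Omar: beats Sofia, Theo, and Amara; loses to Elena → score 3.
Amara: beats Sofia and Theo; loses to Omar and Elena → score 2.
Elena: beats Sofia, Theo, Omar, and Amara → score 4.
Elena has the best pairwise record.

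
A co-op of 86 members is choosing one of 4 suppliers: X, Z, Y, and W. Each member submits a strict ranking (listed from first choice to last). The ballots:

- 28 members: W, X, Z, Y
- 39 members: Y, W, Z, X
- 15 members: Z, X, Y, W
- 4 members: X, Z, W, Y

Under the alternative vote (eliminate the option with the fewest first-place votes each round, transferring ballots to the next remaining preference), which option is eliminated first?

X

Round 1: X 4, Z 15, Y 39, W 28. Eliminate X.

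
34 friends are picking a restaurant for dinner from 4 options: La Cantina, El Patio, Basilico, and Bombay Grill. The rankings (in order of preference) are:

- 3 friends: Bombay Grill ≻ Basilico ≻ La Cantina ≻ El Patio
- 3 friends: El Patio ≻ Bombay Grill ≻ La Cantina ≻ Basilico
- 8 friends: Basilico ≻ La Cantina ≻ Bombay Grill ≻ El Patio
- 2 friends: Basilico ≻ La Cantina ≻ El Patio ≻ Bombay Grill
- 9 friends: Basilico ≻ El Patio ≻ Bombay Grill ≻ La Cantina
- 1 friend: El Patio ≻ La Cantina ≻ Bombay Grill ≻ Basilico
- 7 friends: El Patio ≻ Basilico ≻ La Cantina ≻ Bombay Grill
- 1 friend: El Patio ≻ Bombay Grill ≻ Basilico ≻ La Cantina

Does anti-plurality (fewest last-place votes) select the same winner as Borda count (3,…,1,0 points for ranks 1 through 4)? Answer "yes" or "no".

yes

Anti-plurality — last-place votes: La Cantina 10, El Patio 11, Basilico 4, Bombay Grill 9. Winner: Basilico.
Borda — scores: La Cantina 35, El Patio 56, Basilico 78, Bombay Grill 35. Winner: Basilico.
The two methods agree.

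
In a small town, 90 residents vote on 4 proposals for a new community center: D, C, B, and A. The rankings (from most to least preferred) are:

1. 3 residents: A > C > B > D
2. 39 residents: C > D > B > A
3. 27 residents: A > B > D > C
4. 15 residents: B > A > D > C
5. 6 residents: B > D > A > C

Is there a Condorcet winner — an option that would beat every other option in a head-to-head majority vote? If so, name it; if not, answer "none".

B

B vs D: 51–39 for B.
B vs C: 48–42 for B.
B vs A: 60–30 for B.
B beats every other option head-to-head.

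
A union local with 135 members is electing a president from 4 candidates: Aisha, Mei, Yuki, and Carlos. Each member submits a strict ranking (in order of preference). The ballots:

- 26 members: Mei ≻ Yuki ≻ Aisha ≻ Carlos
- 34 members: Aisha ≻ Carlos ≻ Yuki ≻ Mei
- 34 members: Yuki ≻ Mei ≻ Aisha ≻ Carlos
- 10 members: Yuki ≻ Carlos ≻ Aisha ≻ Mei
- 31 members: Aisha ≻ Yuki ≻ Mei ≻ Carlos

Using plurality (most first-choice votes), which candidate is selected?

Aisha

First-place votes: Aisha 65, Mei 26, Yuki 44, Carlos 0.
Aisha has the most first-place votes.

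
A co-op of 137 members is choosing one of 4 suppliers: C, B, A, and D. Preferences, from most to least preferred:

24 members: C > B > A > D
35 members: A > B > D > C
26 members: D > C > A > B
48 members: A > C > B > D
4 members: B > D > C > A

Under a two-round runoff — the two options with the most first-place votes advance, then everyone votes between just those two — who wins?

A

Round 1 first-place votes: C 24, B 4, A 83, D 26.
A and D advance.
Runoff: A is preferred to D by 107 voters; D by 30.
A wins the runoff.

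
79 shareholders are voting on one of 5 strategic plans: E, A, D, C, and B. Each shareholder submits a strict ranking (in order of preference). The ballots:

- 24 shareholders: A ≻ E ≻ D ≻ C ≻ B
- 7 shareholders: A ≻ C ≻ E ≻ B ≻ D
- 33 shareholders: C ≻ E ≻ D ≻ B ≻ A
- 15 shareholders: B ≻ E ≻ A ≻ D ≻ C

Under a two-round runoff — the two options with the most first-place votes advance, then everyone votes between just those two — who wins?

A

Round 1 first-place votes: E 0, A 31, D 0, C 33, B 15.
C and A advance.
Runoff: C is preferred to A by 33 voters; A by 46.
A wins the runoff.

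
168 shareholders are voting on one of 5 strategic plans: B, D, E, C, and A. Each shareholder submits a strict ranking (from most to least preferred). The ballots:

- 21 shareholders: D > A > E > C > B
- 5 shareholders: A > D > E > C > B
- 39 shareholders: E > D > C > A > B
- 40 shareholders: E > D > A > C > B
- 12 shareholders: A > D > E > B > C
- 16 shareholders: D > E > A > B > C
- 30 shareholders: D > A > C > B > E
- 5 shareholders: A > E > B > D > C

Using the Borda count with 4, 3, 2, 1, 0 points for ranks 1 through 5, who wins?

B: 21·0 + 5·0 + 39·0 + 40·0 + 12·1 + 16·1 + 30·1 + 5·2 = 68
D: 21·4 + 5·3 + 39·3 + 40·3 + 12·3 + 16·4 + 30·4 + 5·1 = 561
E: 21·2 + 5·2 + 39·4 + 40·4 + 12·2 + 16·3 + 30·0 + 5·3 = 455
C: 21·1 + 5·1 + 39·2 + 40·1 + 12·0 + 16·0 + 30·2 + 5·0 = 204
A: 21·3 + 5·4 + 39·1 + 40·2 + 12·4 + 16·2 + 30·3 + 5·4 = 392
D has the highest Borda score (561).

D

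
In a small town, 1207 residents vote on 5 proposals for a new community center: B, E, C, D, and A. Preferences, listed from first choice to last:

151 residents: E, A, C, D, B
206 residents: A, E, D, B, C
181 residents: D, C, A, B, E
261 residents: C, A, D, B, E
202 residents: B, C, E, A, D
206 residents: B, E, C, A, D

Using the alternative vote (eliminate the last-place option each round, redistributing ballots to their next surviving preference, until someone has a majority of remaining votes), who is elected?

Round 1: B 408, E 151, C 261, D 181, A 206. Eliminate E.
Round 2: B 408, C 261, D 181, A 357. Eliminate D.
Round 3: B 408, C 442, A 357. Eliminate A.
Round 4: B 614, C 593. B has a majority.

B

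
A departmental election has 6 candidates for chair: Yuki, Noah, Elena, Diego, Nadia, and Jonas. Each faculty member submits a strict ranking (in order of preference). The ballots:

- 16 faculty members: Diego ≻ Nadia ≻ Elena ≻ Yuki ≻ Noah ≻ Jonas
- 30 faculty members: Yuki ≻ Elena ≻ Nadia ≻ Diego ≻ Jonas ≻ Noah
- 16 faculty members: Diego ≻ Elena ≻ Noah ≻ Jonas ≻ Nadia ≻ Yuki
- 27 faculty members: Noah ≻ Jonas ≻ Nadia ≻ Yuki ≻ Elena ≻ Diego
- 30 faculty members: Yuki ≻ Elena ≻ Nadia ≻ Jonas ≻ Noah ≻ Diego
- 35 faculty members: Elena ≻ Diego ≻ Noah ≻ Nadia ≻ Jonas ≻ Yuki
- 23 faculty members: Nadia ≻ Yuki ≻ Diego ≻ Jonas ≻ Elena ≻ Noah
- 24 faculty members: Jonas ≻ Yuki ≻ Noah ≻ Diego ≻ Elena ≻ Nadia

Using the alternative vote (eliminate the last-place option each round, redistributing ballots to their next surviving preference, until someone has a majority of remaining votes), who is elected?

Yuki

Round 1: Yuki 60, Noah 27, Elena 35, Diego 32, Nadia 23, Jonas 24. Eliminate Nadia.
Round 2: Yuki 83, Noah 27, Elena 35, Diego 32, Jonas 24. Eliminate Jonas.
Round 3: Yuki 107, Noah 27, Elena 35, Diego 32. Yuki has a majority.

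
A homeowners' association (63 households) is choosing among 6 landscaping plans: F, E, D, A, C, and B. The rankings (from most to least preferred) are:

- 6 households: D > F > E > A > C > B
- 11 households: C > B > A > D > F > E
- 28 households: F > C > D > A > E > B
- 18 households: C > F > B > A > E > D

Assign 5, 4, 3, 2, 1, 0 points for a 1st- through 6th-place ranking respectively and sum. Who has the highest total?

F: 6·4 + 11·1 + 28·5 + 18·4 = 247
E: 6·3 + 11·0 + 28·1 + 18·1 = 64
D: 6·5 + 11·2 + 28·3 + 18·0 = 136
A: 6·2 + 11·3 + 28·2 + 18·2 = 137
C: 6·1 + 11·5 + 28·4 + 18·5 = 263
B: 6·0 + 11·4 + 28·0 + 18·3 = 98
C has the highest Borda score (263).

C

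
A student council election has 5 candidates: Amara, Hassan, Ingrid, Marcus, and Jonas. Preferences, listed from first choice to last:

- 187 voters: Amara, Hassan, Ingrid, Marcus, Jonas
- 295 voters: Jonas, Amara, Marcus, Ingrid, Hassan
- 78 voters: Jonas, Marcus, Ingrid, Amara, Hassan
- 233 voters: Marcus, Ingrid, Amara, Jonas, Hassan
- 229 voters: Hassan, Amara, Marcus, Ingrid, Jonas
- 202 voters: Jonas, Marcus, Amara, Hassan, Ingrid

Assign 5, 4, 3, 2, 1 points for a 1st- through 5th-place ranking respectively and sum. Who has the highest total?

Amara

Amara: 187·5 + 295·4 + 78·2 + 233·3 + 229·4 + 202·3 = 4492
Hassan: 187·4 + 295·1 + 78·1 + 233·1 + 229·5 + 202·2 = 2903
Ingrid: 187·3 + 295·2 + 78·3 + 233·4 + 229·2 + 202·1 = 2977
Marcus: 187·2 + 295·3 + 78·4 + 233·5 + 229·3 + 202·4 = 4231
Jonas: 187·1 + 295·5 + 78·5 + 233·2 + 229·1 + 202·5 = 3757
Amara has the highest Borda score (4492).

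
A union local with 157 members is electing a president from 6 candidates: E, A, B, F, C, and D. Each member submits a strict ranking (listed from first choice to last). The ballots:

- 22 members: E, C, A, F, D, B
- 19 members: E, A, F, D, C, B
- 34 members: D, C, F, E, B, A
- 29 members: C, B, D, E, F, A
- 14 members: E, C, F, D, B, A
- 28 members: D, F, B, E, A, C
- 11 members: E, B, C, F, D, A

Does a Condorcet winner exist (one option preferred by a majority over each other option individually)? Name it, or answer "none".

D

D vs E: 91–66 for D.
D vs A: 116–41 for D.
D vs B: 117–40 for D.
D vs F: 91–66 for D.
D vs C: 81–76 for D.
D beats every other option head-to-head.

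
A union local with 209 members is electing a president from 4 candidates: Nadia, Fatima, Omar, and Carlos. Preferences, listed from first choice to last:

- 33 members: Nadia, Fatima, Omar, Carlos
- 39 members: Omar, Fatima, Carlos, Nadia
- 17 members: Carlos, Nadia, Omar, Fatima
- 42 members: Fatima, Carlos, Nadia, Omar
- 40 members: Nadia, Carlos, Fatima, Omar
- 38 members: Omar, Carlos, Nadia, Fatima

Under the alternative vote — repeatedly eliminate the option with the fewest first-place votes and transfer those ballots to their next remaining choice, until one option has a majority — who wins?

Nadia

Round 1: Nadia 73, Fatima 42, Omar 77, Carlos 17. Eliminate Carlos.
Round 2: Nadia 90, Fatima 42, Omar 77. Eliminate Fatima.
Round 3: Nadia 132, Omar 77. Nadia has a majority.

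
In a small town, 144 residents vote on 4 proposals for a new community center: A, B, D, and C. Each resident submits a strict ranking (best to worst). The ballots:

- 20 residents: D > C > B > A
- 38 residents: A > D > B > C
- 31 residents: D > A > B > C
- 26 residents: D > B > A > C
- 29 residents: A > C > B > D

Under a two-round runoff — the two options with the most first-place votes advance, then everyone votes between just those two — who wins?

Round 1 first-place votes: A 67, B 0, D 77, C 0.
D and A advance.
Runoff: D is preferred to A by 77 voters; A by 67.
D wins the runoff.

D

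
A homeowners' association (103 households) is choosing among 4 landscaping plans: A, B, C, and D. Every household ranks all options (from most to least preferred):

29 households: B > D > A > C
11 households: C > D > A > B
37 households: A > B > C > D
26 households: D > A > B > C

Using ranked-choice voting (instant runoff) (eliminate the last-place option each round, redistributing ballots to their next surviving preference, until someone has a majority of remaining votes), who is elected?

Round 1: A 37, B 29, C 11, D 26. Eliminate C.
Round 2: A 37, B 29, D 37. Eliminate B.
Round 3: A 37, D 66. D has a majority.

D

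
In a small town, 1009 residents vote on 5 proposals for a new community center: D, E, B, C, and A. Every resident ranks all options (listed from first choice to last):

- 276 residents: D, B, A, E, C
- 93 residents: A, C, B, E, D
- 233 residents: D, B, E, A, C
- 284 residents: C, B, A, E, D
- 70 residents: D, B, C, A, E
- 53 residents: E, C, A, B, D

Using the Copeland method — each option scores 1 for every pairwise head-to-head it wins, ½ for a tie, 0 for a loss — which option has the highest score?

D

D: beats E, B, C, and A → score 4.
E: beats C; loses to D, B, and A → score 1.
B: beats E, C, and A; loses to D → score 3.
C: loses to D, E, B, and A → score 0.
A: beats E and C; loses to D and B → score 2.
D has the best pairwise record.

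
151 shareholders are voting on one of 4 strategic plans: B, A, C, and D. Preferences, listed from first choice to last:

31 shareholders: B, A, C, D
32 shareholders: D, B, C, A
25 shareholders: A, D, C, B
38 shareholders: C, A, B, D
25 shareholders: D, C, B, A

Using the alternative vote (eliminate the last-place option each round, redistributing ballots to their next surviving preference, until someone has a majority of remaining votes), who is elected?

D

Round 1: B 31, A 25, C 38, D 57. Eliminate A.
Round 2: B 31, C 38, D 82. D has a majority.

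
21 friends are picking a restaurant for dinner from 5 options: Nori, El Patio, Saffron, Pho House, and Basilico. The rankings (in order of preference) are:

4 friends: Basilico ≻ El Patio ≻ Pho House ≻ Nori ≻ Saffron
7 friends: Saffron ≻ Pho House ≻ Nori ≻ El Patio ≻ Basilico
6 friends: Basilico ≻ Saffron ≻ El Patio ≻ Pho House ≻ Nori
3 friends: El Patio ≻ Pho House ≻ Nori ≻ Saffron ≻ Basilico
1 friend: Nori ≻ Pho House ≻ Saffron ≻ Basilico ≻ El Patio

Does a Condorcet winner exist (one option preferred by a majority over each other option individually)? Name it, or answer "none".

Saffron

Saffron vs Nori: 13–8 for Saffron.
Saffron vs El Patio: 14–7 for Saffron.
Saffron vs Pho House: 13–8 for Saffron.
Saffron vs Basilico: 11–10 for Saffron.
Saffron beats every other option head-to-head.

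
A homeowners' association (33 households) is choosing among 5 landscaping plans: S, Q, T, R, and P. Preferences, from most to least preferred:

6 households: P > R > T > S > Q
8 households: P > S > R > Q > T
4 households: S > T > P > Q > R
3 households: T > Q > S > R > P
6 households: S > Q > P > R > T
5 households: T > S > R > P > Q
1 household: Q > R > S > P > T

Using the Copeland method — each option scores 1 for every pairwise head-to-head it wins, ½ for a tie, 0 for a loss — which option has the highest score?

S

S: beats Q, T, R, and P → score 4.
Q: loses to S, T, R, and P → score 0.
T: beats Q; loses to S, R, and P → score 1.
R: beats Q and T; loses to S and P → score 2.
P: beats Q, T, and R; loses to S → score 3.
S has the best pairwise record.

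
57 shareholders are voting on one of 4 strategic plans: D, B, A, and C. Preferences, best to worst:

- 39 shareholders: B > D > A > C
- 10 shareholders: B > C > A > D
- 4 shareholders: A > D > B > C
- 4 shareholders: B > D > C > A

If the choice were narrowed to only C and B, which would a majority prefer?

Voters preferring C to B: 0; preferring B to C: 57.
B wins the head-to-head.

B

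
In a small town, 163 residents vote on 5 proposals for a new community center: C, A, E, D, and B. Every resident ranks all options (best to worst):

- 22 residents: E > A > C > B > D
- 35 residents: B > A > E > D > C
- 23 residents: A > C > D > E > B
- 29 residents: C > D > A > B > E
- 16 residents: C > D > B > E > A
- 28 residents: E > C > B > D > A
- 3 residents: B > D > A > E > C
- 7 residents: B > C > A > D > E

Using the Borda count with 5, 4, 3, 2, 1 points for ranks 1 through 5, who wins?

C

C: 22·3 + 35·1 + 23·4 + 29·5 + 16·5 + 28·4 + 3·1 + 7·4 = 561
A: 22·4 + 35·4 + 23·5 + 29·3 + 16·1 + 28·1 + 3·3 + 7·3 = 504
E: 22·5 + 35·3 + 23·2 + 29·1 + 16·2 + 28·5 + 3·2 + 7·1 = 475
D: 22·1 + 35·2 + 23·3 + 29·4 + 16·4 + 28·2 + 3·4 + 7·2 = 423
B: 22·2 + 35·5 + 23·1 + 29·2 + 16·3 + 28·3 + 3·5 + 7·5 = 482
C has the highest Borda score (561).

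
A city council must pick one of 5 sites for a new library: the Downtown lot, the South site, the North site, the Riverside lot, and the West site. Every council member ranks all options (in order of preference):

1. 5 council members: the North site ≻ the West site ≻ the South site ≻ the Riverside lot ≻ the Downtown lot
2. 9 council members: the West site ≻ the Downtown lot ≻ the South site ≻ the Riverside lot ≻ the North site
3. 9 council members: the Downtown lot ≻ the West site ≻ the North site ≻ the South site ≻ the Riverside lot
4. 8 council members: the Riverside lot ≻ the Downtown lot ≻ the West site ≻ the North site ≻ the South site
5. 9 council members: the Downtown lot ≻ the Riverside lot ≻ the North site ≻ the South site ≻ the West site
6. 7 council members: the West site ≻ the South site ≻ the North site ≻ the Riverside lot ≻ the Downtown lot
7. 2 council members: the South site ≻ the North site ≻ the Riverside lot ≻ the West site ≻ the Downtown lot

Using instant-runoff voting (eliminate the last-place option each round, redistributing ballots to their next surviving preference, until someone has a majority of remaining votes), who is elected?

the Downtown lot

Round 1: the Downtown lot 18, the South site 2, the North site 5, the Riverside lot 8, the West site 16. Eliminate the South site.
Round 2: the Downtown lot 18, the North site 7, the Riverside lot 8, the West site 16. Eliminate the North site.
Round 3: the Downtown lot 18, the Riverside lot 10, the West site 21. Eliminate the Riverside lot.
Round 4: the Downtown lot 26, the West site 23. The Downtown lot has a majority.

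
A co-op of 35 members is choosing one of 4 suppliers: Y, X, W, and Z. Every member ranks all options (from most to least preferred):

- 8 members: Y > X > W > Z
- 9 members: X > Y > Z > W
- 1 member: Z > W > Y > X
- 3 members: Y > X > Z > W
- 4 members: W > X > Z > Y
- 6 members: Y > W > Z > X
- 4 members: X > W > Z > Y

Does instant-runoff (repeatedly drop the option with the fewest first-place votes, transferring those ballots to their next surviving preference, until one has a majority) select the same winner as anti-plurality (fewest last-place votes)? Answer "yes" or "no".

Instant-runoff — R1 Y 17, X 13, W 4, Z 1 (Z out); R2 Y 17, X 13, W 5 (W out); R3 Y 18, X 17 (Y winner). Winner: Y.
Anti-plurality — last-place votes: Y 8, X 7, W 12, Z 8. Winner: X.
The two methods disagree.

no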